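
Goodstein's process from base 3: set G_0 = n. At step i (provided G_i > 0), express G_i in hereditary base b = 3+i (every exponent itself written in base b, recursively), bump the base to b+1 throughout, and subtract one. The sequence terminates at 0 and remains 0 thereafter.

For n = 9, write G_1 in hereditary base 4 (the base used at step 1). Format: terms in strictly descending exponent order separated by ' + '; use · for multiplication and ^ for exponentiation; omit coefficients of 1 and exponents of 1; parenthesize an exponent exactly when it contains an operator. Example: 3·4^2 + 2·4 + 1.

base 3: 9 = 3^2; at 4: 4^2 = 16; next = 15
base 4: 15 = 3·4 + 3; at 5: 3·5 + 3 = 18; next = 17

3·4 + 3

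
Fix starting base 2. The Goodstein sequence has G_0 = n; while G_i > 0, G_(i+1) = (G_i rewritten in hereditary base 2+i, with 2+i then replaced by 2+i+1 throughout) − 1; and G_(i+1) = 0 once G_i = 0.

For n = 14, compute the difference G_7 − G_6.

3352711577

i=0: 14 = 2^(2 + 1) + 2^2 + 2 (b=2); 2→3: 3^(3 + 1) + 3^3 + 3 = 111; 111−1 = 110
i=1: 110 = 3^(3 + 1) + 3^3 + 2 (b=3); 3→4: 4^(4 + 1) + 4^4 + 2 = 1282; 1282−1 = 1281
i=2: 1281 = 4^(4 + 1) + 4^4 + 1 (b=4); 4→5: 5^(5 + 1) + 5^5 + 1 = 18751; 18751−1 = 18750
i=3: 18750 = 5^(5 + 1) + 5^5 (b=5); 5→6: 6^(6 + 1) + 6^6 = 326592; 326592−1 = 326591
i=4: 326591 = 6^(6 + 1) + 5·6^5 + 5·6^4 + 5·6^3 + 5·6^2 + 5·6 + 5 (b=6); 6→7: 7^(7 + 1) + 5·7^5 + 5·7^4 + 5·7^3 + 5·7^2 + 5·7 + 5 = 5862841; 5862841−1 = 5862840
i=5: 5862840 = 7^(7 + 1) + 5·7^5 + 5·7^4 + 5·7^3 + 5·7^2 + 5·7 + 4 (b=7); 7→8: 8^(8 + 1) + 5·8^5 + 5·8^4 + 5·8^3 + 5·8^2 + 5·8 + 4 = 134404972; 134404972−1 = 134404971
i=6: 134404971 = 8^(8 + 1) + 5·8^5 + 5·8^4 + 5·8^3 + 5·8^2 + 5·8 + 3 (b=8); 8→9: 9^(9 + 1) + 5·9^5 + 5·9^4 + 5·9^3 + 5·9^2 + 5·9 + 3 = 3487116549; 3487116549−1 = 3487116548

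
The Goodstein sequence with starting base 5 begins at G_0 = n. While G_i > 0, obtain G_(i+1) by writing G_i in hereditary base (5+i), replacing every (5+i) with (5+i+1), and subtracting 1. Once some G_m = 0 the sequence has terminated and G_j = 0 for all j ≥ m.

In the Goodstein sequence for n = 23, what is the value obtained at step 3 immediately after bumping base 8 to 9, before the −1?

36

23 —HB5→ 4·5 + 3 —bump→ 4·6 + 3 = 27 —(−1)→ 26
26 —HB6→ 4·6 + 2 —bump→ 4·7 + 2 = 30 —(−1)→ 29
29 —HB7→ 4·7 + 1 —bump→ 4·8 + 1 = 33 —(−1)→ 32
32 —HB8→ 4·8 —bump→ 4·9 = 36 —(−1)→ 35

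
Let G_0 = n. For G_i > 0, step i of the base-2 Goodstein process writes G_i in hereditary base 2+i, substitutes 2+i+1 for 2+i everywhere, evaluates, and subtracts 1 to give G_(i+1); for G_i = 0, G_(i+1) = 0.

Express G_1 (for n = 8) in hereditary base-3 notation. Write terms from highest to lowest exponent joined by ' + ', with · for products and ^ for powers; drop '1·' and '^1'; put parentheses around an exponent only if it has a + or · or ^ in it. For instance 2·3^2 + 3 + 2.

(0) 8|_2 = 2^(2 + 1) ↦ 3^(3 + 1)|_3 = 81 ⇒ 80
(1) 80|_3 = 2·3^3 + 2·3^2 + 2·3 + 2 ↦ 2·4^4 + 2·4^2 + 2·4 + 2|_4 = 554 ⇒ 553

2·3^3 + 2·3^2 + 2·3 + 2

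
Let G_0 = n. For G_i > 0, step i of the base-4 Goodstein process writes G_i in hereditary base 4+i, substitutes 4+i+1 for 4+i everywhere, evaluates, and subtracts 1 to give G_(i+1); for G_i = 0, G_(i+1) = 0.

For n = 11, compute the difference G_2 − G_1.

1

i=0: 11 = 2·4 + 3 (b=4); 4→5: 2·5 + 3 = 13; 13−1 = 12
i=1: 12 = 2·5 + 2 (b=5); 5→6: 2·6 + 2 = 14; 14−1 = 13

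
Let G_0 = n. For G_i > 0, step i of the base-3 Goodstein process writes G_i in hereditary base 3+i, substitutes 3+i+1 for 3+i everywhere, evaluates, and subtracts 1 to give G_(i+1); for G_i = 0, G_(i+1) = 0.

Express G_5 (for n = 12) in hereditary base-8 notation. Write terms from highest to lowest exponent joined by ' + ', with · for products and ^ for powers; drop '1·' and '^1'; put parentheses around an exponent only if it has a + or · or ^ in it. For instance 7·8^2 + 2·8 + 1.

7·8 + 7

[0] 12 ≡ 3^2 + 3 (base 3). Lift 4: 20. −1: 19.
[1] 19 ≡ 4^2 + 3 (base 4). Lift 5: 28. −1: 27.
[2] 27 ≡ 5^2 + 2 (base 5). Lift 6: 38. −1: 37.
[3] 37 ≡ 6^2 + 1 (base 6). Lift 7: 50. −1: 49.
[4] 49 ≡ 7^2 (base 7). Lift 8: 64. −1: 63.
[5] 63 ≡ 7·8 + 7 (base 8). Lift 9: 70. −1: 69.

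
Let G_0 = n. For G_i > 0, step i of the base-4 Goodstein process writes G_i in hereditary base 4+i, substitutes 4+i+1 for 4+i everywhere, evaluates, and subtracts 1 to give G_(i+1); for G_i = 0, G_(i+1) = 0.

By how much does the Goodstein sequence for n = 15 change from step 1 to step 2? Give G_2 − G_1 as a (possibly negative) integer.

i=0: 15 = 3·4 + 3 (b=4); 4→5: 3·5 + 3 = 18; 18−1 = 17
i=1: 17 = 3·5 + 2 (b=5); 5→6: 3·6 + 2 = 20; 20−1 = 19

2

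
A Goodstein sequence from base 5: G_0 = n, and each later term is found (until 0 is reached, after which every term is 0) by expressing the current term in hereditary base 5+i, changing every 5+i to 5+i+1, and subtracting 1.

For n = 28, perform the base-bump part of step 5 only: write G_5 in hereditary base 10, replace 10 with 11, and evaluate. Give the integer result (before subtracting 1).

95

i=0: 28 = 5^2 + 3 (b=5); 5→6: 6^2 + 3 = 39; 39−1 = 38
i=1: 38 = 6^2 + 2 (b=6); 6→7: 7^2 + 2 = 51; 51−1 = 50
i=2: 50 = 7^2 + 1 (b=7); 7→8: 8^2 + 1 = 65; 65−1 = 64
i=3: 64 = 8^2 (b=8); 8→9: 9^2 = 81; 81−1 = 80
i=4: 80 = 8·9 + 8 (b=9); 9→10: 8·10 + 8 = 88; 88−1 = 87
i=5: 87 = 8·10 + 7 (b=10); 10→11: 8·11 + 7 = 95; 95−1 = 94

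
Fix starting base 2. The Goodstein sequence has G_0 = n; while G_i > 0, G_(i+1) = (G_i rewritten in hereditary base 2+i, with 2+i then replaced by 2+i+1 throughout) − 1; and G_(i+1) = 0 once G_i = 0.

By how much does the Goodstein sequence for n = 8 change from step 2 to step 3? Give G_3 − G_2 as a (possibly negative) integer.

[0] 8 ≡ 2^(2 + 1) (base 2). Lift 3: 81. −1: 80.
[1] 80 ≡ 2·3^3 + 2·3^2 + 2·3 + 2 (base 3). Lift 4: 554. −1: 553.
[2] 553 ≡ 2·4^4 + 2·4^2 + 2·4 + 1 (base 4). Lift 5: 6311. −1: 6310.

5757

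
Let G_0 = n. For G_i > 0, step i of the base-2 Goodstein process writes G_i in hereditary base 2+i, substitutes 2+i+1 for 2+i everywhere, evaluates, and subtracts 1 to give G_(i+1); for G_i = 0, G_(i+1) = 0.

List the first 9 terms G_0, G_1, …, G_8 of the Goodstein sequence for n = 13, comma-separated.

13, 108, 1279, 16092, 280711, 5765998, 134219479, 3486786855, 100000003325

G_0=13  [base 2] 2^(2 + 1) + 2^2 + 1  →[2↦3]→  3^(3 + 1) + 3^3 + 1 = 109  −1 ⇒ G_1=108
G_1=108  [base 3] 3^(3 + 1) + 3^3  →[3↦4]→  4^(4 + 1) + 4^4 = 1280  −1 ⇒ G_2=1279
G_2=1279  [base 4] 4^(4 + 1) + 3·4^3 + 3·4^2 + 3·4 + 3  →[4↦5]→  5^(5 + 1) + 3·5^3 + 3·5^2 + 3·5 + 3 = 16093  −1 ⇒ G_3=16092
G_3=16092  [base 5] 5^(5 + 1) + 3·5^3 + 3·5^2 + 3·5 + 2  →[5↦6]→  6^(6 + 1) + 3·6^3 + 3·6^2 + 3·6 + 2 = 280712  −1 ⇒ G_4=280711
G_4=280711  [base 6] 6^(6 + 1) + 3·6^3 + 3·6^2 + 3·6 + 1  →[6↦7]→  7^(7 + 1) + 3·7^3 + 3·7^2 + 3·7 + 1 = 5765999  −1 ⇒ G_5=5765998
G_5=5765998  [base 7] 7^(7 + 1) + 3·7^3 + 3·7^2 + 3·7  →[7↦8]→  8^(8 + 1) + 3·8^3 + 3·8^2 + 3·8 = 134219480  −1 ⇒ G_6=134219479
G_6=134219479  [base 8] 8^(8 + 1) + 3·8^3 + 3·8^2 + 2·8 + 7  →[8↦9]→  9^(9 + 1) + 3·9^3 + 3·9^2 + 2·9 + 7 = 3486786856  −1 ⇒ G_7=3486786855
G_7=3486786855  [base 9] 9^(9 + 1) + 3·9^3 + 3·9^2 + 2·9 + 6  →[9↦10]→  10^(10 + 1) + 3·10^3 + 3·10^2 + 2·10 + 6 = 100000003326  −1 ⇒ G_8=100000003325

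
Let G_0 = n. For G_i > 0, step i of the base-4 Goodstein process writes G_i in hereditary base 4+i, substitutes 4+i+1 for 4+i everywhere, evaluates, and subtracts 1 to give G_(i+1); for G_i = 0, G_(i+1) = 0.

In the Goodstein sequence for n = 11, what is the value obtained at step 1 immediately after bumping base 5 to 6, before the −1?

i=0: 11 = 2·4 + 3 (b=4); 4→5: 2·5 + 3 = 13; 13−1 = 12
i=1: 12 = 2·5 + 2 (b=5); 5→6: 2·6 + 2 = 14; 14−1 = 13

14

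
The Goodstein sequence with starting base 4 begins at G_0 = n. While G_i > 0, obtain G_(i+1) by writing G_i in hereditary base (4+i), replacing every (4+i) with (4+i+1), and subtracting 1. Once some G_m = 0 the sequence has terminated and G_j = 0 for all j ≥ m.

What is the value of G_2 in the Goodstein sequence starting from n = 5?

G_0 = 5. HB_4(5) = 4 + 1. Bump = 6. G_1 = 5.
G_1 = 5. HB_5(5) = 5. Bump = 6. G_2 = 5.

5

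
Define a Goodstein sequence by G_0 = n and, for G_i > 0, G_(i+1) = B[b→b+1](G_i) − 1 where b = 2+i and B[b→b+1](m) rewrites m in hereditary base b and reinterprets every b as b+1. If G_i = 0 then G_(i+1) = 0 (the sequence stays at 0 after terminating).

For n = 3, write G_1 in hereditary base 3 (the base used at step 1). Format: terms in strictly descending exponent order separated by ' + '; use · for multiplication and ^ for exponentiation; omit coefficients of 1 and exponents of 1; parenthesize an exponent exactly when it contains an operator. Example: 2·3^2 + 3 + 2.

[0] 3 ≡ 2 + 1 (base 2). Lift 3: 4. −1: 3.
[1] 3 ≡ 3 (base 3). Lift 4: 4. −1: 3.

3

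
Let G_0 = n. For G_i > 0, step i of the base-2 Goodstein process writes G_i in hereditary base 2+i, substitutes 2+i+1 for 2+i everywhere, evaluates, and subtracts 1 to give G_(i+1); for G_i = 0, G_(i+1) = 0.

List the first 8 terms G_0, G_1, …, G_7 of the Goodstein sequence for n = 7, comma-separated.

[0] 7 ≡ 2^2 + 2 + 1 (base 2). Lift 3: 31. −1: 30.
[1] 30 ≡ 3^3 + 3 (base 3). Lift 4: 260. −1: 259.
[2] 259 ≡ 4^4 + 3 (base 4). Lift 5: 3128. −1: 3127.
[3] 3127 ≡ 5^5 + 2 (base 5). Lift 6: 46658. −1: 46657.
[4] 46657 ≡ 6^6 + 1 (base 6). Lift 7: 823544. −1: 823543.
[5] 823543 ≡ 7^7 (base 7). Lift 8: 16777216. −1: 16777215.
[6] 16777215 ≡ 7·8^7 + 7·8^6 + 7·8^5 + 7·8^4 + 7·8^3 + 7·8^2 + 7·8 + 7 (base 8). Lift 9: 37665880. −1: 37665879.

7, 30, 259, 3127, 46657, 823543, 16777215, 37665879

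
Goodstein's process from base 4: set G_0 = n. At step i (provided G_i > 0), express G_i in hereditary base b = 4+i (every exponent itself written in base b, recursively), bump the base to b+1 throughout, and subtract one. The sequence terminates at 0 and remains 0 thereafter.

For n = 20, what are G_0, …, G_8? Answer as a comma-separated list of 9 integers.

step 0: 20 = 4^2 + 4; sub 5 for 4: 5^2 + 5; = 30; G_1 = 30−1 = 29
step 1: 29 = 5^2 + 4; sub 6 for 5: 6^2 + 4; = 40; G_2 = 40−1 = 39
step 2: 39 = 6^2 + 3; sub 7 for 6: 7^2 + 3; = 52; G_3 = 52−1 = 51
step 3: 51 = 7^2 + 2; sub 8 for 7: 8^2 + 2; = 66; G_4 = 66−1 = 65
step 4: 65 = 8^2 + 1; sub 9 for 8: 9^2 + 1; = 82; G_5 = 82−1 = 81
step 5: 81 = 9^2; sub 10 for 9: 10^2; = 100; G_6 = 100−1 = 99
step 6: 99 = 9·10 + 9; sub 11 for 10: 9·11 + 9; = 108; G_7 = 108−1 = 107
step 7: 107 = 9·11 + 8; sub 12 for 11: 9·12 + 8; = 116; G_8 = 116−1 = 115

20, 29, 39, 51, 65, 81, 99, 107, 115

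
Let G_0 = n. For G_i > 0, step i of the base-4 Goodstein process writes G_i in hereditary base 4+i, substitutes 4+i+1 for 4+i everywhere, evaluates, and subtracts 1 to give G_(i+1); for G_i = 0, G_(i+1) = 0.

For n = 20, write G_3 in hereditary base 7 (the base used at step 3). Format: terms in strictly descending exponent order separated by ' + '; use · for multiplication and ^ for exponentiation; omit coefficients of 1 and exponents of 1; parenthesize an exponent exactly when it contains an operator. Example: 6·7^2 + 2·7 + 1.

base 4: 20 = 4^2 + 4; at 5: 5^2 + 5 = 30; next = 29
base 5: 29 = 5^2 + 4; at 6: 6^2 + 4 = 40; next = 39
base 6: 39 = 6^2 + 3; at 7: 7^2 + 3 = 52; next = 51
base 7: 51 = 7^2 + 2; at 8: 8^2 + 2 = 66; next = 65

7^2 + 2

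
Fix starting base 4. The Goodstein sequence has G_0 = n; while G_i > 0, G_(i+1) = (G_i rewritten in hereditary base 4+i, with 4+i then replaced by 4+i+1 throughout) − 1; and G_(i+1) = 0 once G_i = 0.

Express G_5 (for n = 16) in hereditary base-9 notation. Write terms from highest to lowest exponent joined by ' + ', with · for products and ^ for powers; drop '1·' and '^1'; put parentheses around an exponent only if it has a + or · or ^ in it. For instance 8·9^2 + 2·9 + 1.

(0) 16|_4 = 4^2 ↦ 5^2|_5 = 25 ⇒ 24
(1) 24|_5 = 4·5 + 4 ↦ 4·6 + 4|_6 = 28 ⇒ 27
(2) 27|_6 = 4·6 + 3 ↦ 4·7 + 3|_7 = 31 ⇒ 30
(3) 30|_7 = 4·7 + 2 ↦ 4·8 + 2|_8 = 34 ⇒ 33
(4) 33|_8 = 4·8 + 1 ↦ 4·9 + 1|_9 = 37 ⇒ 36
(5) 36|_9 = 4·9 ↦ 4·10|_10 = 40 ⇒ 39

4·9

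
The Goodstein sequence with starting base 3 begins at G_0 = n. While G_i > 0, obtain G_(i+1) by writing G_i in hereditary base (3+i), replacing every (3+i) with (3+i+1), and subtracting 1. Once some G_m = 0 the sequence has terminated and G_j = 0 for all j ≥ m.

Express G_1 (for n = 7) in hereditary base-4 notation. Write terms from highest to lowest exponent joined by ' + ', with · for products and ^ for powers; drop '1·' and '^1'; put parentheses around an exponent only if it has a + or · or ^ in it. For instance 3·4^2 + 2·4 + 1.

G_0=7  [base 3] 2·3 + 1  →[3↦4]→  2·4 + 1 = 9  −1 ⇒ G_1=8
G_1=8  [base 4] 2·4  →[4↦5]→  2·5 = 10  −1 ⇒ G_2=9

2·4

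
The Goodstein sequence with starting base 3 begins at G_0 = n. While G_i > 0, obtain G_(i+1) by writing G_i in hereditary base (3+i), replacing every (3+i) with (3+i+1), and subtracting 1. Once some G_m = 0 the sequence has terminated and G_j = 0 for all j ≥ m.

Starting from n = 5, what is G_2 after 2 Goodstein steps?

5

G_0=5  [base 3] 3 + 2  →[3↦4]→  4 + 2 = 6  −1 ⇒ G_1=5
G_1=5  [base 4] 4 + 1  →[4↦5]→  5 + 1 = 6  −1 ⇒ G_2=5
G_2=5  [base 5] 5  →[5↦6]→  6 = 6  −1 ⇒ G_3=5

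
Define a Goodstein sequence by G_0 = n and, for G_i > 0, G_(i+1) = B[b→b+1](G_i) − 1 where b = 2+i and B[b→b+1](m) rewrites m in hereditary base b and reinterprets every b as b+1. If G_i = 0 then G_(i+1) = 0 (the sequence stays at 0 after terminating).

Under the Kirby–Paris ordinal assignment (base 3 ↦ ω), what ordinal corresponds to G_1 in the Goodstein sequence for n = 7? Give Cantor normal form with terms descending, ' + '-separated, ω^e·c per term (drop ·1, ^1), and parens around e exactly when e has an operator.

G_0 = 7. HB_2(7) = 2^2 + 2 + 1. Bump = 31. G_1 = 30.
G_1 = 30. HB_3(30) = 3^3 + 3. Bump = 260. G_2 = 259.

ω^ω + ω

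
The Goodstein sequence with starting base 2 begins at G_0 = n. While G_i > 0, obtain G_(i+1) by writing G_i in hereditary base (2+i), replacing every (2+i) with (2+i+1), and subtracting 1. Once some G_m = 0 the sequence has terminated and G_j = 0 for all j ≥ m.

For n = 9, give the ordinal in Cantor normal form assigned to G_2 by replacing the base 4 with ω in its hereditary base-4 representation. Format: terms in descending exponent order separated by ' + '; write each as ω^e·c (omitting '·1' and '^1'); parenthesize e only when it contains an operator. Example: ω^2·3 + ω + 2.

G_0 = 9. HB_2(9) = 2^(2 + 1) + 1. Bump = 82. G_1 = 81.
G_1 = 81. HB_3(81) = 3^(3 + 1). Bump = 1024. G_2 = 1023.

ω^ω·3 + ω^3·3 + ω^2·3 + ω·3 + 3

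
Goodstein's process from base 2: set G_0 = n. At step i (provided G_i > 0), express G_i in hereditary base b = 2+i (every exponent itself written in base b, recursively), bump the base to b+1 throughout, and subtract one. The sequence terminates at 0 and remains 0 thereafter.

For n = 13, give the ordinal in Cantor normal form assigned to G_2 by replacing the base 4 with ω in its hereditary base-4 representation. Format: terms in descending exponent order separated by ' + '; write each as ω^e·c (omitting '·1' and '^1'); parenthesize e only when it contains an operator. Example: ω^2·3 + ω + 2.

13 —HB2→ 2^(2 + 1) + 2^2 + 1 —bump→ 3^(3 + 1) + 3^3 + 1 = 109 —(−1)→ 108
108 —HB3→ 3^(3 + 1) + 3^3 —bump→ 4^(4 + 1) + 4^4 = 1280 —(−1)→ 1279
1279 —HB4→ 4^(4 + 1) + 3·4^3 + 3·4^2 + 3·4 + 3 —bump→ 5^(5 + 1) + 3·5^3 + 3·5^2 + 3·5 + 3 = 16093 —(−1)→ 16092

ω^(ω + 1) + ω^3·3 + ω^2·3 + ω·3 + 3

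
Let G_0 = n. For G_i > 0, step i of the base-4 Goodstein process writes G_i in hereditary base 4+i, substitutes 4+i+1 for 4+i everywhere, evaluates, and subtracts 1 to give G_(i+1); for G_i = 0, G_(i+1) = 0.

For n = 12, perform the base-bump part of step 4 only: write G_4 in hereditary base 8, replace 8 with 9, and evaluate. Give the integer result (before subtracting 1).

19

G_0 = 12. HB_4(12) = 3·4. Bump = 15. G_1 = 14.
G_1 = 14. HB_5(14) = 2·5 + 4. Bump = 16. G_2 = 15.
G_2 = 15. HB_6(15) = 2·6 + 3. Bump = 17. G_3 = 16.
G_3 = 16. HB_7(16) = 2·7 + 2. Bump = 18. G_4 = 17.
G_4 = 17. HB_8(17) = 2·8 + 1. Bump = 19. G_5 = 18.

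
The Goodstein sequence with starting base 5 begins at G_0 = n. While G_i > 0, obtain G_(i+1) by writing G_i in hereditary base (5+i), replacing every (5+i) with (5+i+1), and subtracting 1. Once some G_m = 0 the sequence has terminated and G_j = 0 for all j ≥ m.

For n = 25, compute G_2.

39

G_0 = 25. HB_5(25) = 5^2. Bump = 36. G_1 = 35.
G_1 = 35. HB_6(35) = 5·6 + 5. Bump = 40. G_2 = 39.
G_2 = 39. HB_7(39) = 5·7 + 4. Bump = 44. G_3 = 43.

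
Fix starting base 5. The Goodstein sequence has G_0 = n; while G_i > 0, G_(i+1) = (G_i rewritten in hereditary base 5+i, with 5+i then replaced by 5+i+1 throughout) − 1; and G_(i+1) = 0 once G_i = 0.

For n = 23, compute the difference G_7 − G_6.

2

i=0: 23 = 4·5 + 3 (b=5); 5→6: 4·6 + 3 = 27; 27−1 = 26
i=1: 26 = 4·6 + 2 (b=6); 6→7: 4·7 + 2 = 30; 30−1 = 29
i=2: 29 = 4·7 + 1 (b=7); 7→8: 4·8 + 1 = 33; 33−1 = 32
i=3: 32 = 4·8 (b=8); 8→9: 4·9 = 36; 36−1 = 35
i=4: 35 = 3·9 + 8 (b=9); 9→10: 3·10 + 8 = 38; 38−1 = 37
i=5: 37 = 3·10 + 7 (b=10); 10→11: 3·11 + 7 = 40; 40−1 = 39
i=6: 39 = 3·11 + 6 (b=11); 11→12: 3·12 + 6 = 42; 42−1 = 41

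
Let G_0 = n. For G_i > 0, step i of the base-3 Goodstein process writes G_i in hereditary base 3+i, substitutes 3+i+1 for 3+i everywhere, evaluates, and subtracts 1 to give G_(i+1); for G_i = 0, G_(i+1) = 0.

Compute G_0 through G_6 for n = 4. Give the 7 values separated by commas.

base 3: 4 = 3 + 1; at 4: 4 + 1 = 5; next = 4
base 4: 4 = 4; at 5: 5 = 5; next = 4
base 5: 4 = 4; at 6: 4 = 4; next = 3
base 6: 3 = 3; at 7: 3 = 3; next = 2
base 7: 2 = 2; at 8: 2 = 2; next = 1
base 8: 1 = 1; at 9: 1 = 1; next = 0

4, 4, 4, 3, 2, 1, 0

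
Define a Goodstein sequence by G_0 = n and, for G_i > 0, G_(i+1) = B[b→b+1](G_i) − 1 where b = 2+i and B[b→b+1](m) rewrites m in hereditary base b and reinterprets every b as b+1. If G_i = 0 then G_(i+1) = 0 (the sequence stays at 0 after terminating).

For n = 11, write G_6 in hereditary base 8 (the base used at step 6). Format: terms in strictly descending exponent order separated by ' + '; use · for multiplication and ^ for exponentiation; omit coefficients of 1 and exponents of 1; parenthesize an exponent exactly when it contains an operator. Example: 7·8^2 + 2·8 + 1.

G_0 = 11. HB_2(11) = 2^(2 + 1) + 2 + 1. Bump = 85. G_1 = 84.
G_1 = 84. HB_3(84) = 3^(3 + 1) + 3. Bump = 1028. G_2 = 1027.
G_2 = 1027. HB_4(1027) = 4^(4 + 1) + 3. Bump = 15628. G_3 = 15627.
G_3 = 15627. HB_5(15627) = 5^(5 + 1) + 2. Bump = 279938. G_4 = 279937.
G_4 = 279937. HB_6(279937) = 6^(6 + 1) + 1. Bump = 5764802. G_5 = 5764801.
G_5 = 5764801. HB_7(5764801) = 7^(7 + 1). Bump = 134217728. G_6 = 134217727.
G_6 = 134217727. HB_8(134217727) = 7·8^8 + 7·8^7 + 7·8^6 + 7·8^5 + 7·8^4 + 7·8^3 + 7·8^2 + 7·8 + 7. Bump = 2749609303. G_7 = 2749609302.

7·8^8 + 7·8^7 + 7·8^6 + 7·8^5 + 7·8^4 + 7·8^3 + 7·8^2 + 7·8 + 7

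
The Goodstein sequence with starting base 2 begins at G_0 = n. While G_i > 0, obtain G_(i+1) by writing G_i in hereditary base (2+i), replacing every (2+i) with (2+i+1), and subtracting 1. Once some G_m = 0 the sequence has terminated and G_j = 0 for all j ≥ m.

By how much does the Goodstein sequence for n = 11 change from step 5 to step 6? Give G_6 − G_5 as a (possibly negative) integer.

128452926

i=0: 11 = 2^(2 + 1) + 2 + 1 (b=2); 2→3: 3^(3 + 1) + 3 + 1 = 85; 85−1 = 84
i=1: 84 = 3^(3 + 1) + 3 (b=3); 3→4: 4^(4 + 1) + 4 = 1028; 1028−1 = 1027
i=2: 1027 = 4^(4 + 1) + 3 (b=4); 4→5: 5^(5 + 1) + 3 = 15628; 15628−1 = 15627
i=3: 15627 = 5^(5 + 1) + 2 (b=5); 5→6: 6^(6 + 1) + 2 = 279938; 279938−1 = 279937
i=4: 279937 = 6^(6 + 1) + 1 (b=6); 6→7: 7^(7 + 1) + 1 = 5764802; 5764802−1 = 5764801
i=5: 5764801 = 7^(7 + 1) (b=7); 7→8: 8^(8 + 1) = 134217728; 134217728−1 = 134217727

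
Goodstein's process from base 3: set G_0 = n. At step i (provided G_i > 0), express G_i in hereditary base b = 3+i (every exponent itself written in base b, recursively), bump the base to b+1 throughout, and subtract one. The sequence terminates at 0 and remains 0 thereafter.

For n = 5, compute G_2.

5

G_0=5  [base 3] 3 + 2  →[3↦4]→  4 + 2 = 6  −1 ⇒ G_1=5
G_1=5  [base 4] 4 + 1  →[4↦5]→  5 + 1 = 6  −1 ⇒ G_2=5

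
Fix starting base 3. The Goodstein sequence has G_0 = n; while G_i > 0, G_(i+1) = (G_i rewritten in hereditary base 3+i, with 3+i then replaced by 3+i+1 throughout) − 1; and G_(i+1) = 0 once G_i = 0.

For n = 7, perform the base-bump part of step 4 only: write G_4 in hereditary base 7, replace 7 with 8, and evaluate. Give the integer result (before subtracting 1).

[0] 7 ≡ 2·3 + 1 (base 3). Lift 4: 9. −1: 8.
[1] 8 ≡ 2·4 (base 4). Lift 5: 10. −1: 9.
[2] 9 ≡ 5 + 4 (base 5). Lift 6: 10. −1: 9.
[3] 9 ≡ 6 + 3 (base 6). Lift 7: 10. −1: 9.

10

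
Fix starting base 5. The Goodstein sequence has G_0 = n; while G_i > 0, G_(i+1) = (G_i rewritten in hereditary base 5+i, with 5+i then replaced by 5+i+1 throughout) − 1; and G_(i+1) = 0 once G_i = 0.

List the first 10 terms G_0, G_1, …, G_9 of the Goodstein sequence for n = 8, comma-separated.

[0] 8 ≡ 5 + 3 (base 5). Lift 6: 9. −1: 8.
[1] 8 ≡ 6 + 2 (base 6). Lift 7: 9. −1: 8.
[2] 8 ≡ 7 + 1 (base 7). Lift 8: 9. −1: 8.
[3] 8 ≡ 8 (base 8). Lift 9: 9. −1: 8.
[4] 8 ≡ 8 (base 9). Lift 10: 8. −1: 7.
[5] 7 ≡ 7 (base 10). Lift 11: 7. −1: 6.
[6] 6 ≡ 6 (base 11). Lift 12: 6. −1: 5.
[7] 5 ≡ 5 (base 12). Lift 13: 5. −1: 4.
[8] 4 ≡ 4 (base 13). Lift 14: 4. −1: 3.

8, 8, 8, 8, 8, 7, 6, 5, 4, 3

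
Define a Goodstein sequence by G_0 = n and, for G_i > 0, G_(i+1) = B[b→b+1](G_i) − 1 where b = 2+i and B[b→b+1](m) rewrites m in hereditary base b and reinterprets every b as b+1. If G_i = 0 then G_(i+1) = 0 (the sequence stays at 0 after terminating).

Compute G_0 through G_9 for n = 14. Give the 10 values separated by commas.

14, 110, 1281, 18750, 326591, 5862840, 134404971, 3487116548, 100000555551, 3138429262496

base 2: 14 = 2^(2 + 1) + 2^2 + 2; at 3: 3^(3 + 1) + 3^3 + 3 = 111; next = 110
base 3: 110 = 3^(3 + 1) + 3^3 + 2; at 4: 4^(4 + 1) + 4^4 + 2 = 1282; next = 1281
base 4: 1281 = 4^(4 + 1) + 4^4 + 1; at 5: 5^(5 + 1) + 5^5 + 1 = 18751; next = 18750
base 5: 18750 = 5^(5 + 1) + 5^5; at 6: 6^(6 + 1) + 6^6 = 326592; next = 326591
base 6: 326591 = 6^(6 + 1) + 5·6^5 + 5·6^4 + 5·6^3 + 5·6^2 + 5·6 + 5; at 7: 7^(7 + 1) + 5·7^5 + 5·7^4 + 5·7^3 + 5·7^2 + 5·7 + 5 = 5862841; next = 5862840
base 7: 5862840 = 7^(7 + 1) + 5·7^5 + 5·7^4 + 5·7^3 + 5·7^2 + 5·7 + 4; at 8: 8^(8 + 1) + 5·8^5 + 5·8^4 + 5·8^3 + 5·8^2 + 5·8 + 4 = 134404972; next = 134404971
base 8: 134404971 = 8^(8 + 1) + 5·8^5 + 5·8^4 + 5·8^3 + 5·8^2 + 5·8 + 3; at 9: 9^(9 + 1) + 5·9^5 + 5·9^4 + 5·9^3 + 5·9^2 + 5·9 + 3 = 3487116549; next = 3487116548
base 9: 3487116548 = 9^(9 + 1) + 5·9^5 + 5·9^4 + 5·9^3 + 5·9^2 + 5·9 + 2; at 10: 10^(10 + 1) + 5·10^5 + 5·10^4 + 5·10^3 + 5·10^2 + 5·10 + 2 = 100000555552; next = 100000555551
base 10: 100000555551 = 10^(10 + 1) + 5·10^5 + 5·10^4 + 5·10^3 + 5·10^2 + 5·10 + 1; at 11: 11^(11 + 1) + 5·11^5 + 5·11^4 + 5·11^3 + 5·11^2 + 5·11 + 1 = 3138429262497; next = 3138429262496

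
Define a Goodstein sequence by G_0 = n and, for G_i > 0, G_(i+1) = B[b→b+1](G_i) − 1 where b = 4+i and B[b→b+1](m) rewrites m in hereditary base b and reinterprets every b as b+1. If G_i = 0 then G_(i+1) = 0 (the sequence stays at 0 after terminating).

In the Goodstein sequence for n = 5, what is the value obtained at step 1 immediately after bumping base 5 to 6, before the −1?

6

i=0: 5 = 4 + 1 (b=4); 4→5: 5 + 1 = 6; 6−1 = 5
i=1: 5 = 5 (b=5); 5→6: 6 = 6; 6−1 = 5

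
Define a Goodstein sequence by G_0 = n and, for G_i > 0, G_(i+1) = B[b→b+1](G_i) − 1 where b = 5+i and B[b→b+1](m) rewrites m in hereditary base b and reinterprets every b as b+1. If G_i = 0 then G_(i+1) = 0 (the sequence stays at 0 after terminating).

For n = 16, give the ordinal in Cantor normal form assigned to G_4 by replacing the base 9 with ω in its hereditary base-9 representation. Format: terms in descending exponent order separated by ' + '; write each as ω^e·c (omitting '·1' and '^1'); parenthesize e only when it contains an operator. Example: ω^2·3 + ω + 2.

ω·2 + 4

[0] 16 ≡ 3·5 + 1 (base 5). Lift 6: 19. −1: 18.
[1] 18 ≡ 3·6 (base 6). Lift 7: 21. −1: 20.
[2] 20 ≡ 2·7 + 6 (base 7). Lift 8: 22. −1: 21.
[3] 21 ≡ 2·8 + 5 (base 8). Lift 9: 23. −1: 22.
[4] 22 ≡ 2·9 + 4 (base 9). Lift 10: 24. −1: 23.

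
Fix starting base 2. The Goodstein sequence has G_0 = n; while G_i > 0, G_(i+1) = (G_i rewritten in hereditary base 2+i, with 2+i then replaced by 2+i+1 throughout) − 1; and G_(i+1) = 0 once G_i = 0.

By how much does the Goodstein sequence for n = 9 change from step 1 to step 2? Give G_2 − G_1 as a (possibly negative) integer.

base 2: 9 = 2^(2 + 1) + 1; at 3: 3^(3 + 1) + 1 = 82; next = 81
base 3: 81 = 3^(3 + 1); at 4: 4^(4 + 1) = 1024; next = 1023

942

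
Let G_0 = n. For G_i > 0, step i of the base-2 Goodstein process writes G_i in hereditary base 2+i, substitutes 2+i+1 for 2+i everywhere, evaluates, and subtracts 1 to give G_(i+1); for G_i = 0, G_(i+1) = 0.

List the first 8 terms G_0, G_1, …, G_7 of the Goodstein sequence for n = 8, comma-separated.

8, 80, 553, 6310, 93395, 1647195, 33554571, 774841151

8 —HB2→ 2^(2 + 1) —bump→ 3^(3 + 1) = 81 —(−1)→ 80
80 —HB3→ 2·3^3 + 2·3^2 + 2·3 + 2 —bump→ 2·4^4 + 2·4^2 + 2·4 + 2 = 554 —(−1)→ 553
553 —HB4→ 2·4^4 + 2·4^2 + 2·4 + 1 —bump→ 2·5^5 + 2·5^2 + 2·5 + 1 = 6311 —(−1)→ 6310
6310 —HB5→ 2·5^5 + 2·5^2 + 2·5 —bump→ 2·6^6 + 2·6^2 + 2·6 = 93396 —(−1)→ 93395
93395 —HB6→ 2·6^6 + 2·6^2 + 6 + 5 —bump→ 2·7^7 + 2·7^2 + 7 + 5 = 1647196 —(−1)→ 1647195
1647195 —HB7→ 2·7^7 + 2·7^2 + 7 + 4 —bump→ 2·8^8 + 2·8^2 + 8 + 4 = 33554572 —(−1)→ 33554571
33554571 —HB8→ 2·8^8 + 2·8^2 + 8 + 3 —bump→ 2·9^9 + 2·9^2 + 9 + 3 = 774841152 —(−1)→ 774841151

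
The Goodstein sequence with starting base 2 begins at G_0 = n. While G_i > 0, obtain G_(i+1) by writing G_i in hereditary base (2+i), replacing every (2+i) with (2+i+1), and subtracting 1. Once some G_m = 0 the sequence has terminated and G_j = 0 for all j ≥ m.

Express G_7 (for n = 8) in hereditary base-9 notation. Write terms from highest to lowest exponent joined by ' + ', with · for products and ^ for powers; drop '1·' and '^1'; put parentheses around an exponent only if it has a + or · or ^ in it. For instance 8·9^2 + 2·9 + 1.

2·9^9 + 2·9^2 + 9 + 2

i=0: 8 = 2^(2 + 1) (b=2); 2→3: 3^(3 + 1) = 81; 81−1 = 80
i=1: 80 = 2·3^3 + 2·3^2 + 2·3 + 2 (b=3); 3→4: 2·4^4 + 2·4^2 + 2·4 + 2 = 554; 554−1 = 553
i=2: 553 = 2·4^4 + 2·4^2 + 2·4 + 1 (b=4); 4→5: 2·5^5 + 2·5^2 + 2·5 + 1 = 6311; 6311−1 = 6310
i=3: 6310 = 2·5^5 + 2·5^2 + 2·5 (b=5); 5→6: 2·6^6 + 2·6^2 + 2·6 = 93396; 93396−1 = 93395
i=4: 93395 = 2·6^6 + 2·6^2 + 6 + 5 (b=6); 6→7: 2·7^7 + 2·7^2 + 7 + 5 = 1647196; 1647196−1 = 1647195
i=5: 1647195 = 2·7^7 + 2·7^2 + 7 + 4 (b=7); 7→8: 2·8^8 + 2·8^2 + 8 + 4 = 33554572; 33554572−1 = 33554571
i=6: 33554571 = 2·8^8 + 2·8^2 + 8 + 3 (b=8); 8→9: 2·9^9 + 2·9^2 + 9 + 3 = 774841152; 774841152−1 = 774841151
i=7: 774841151 = 2·9^9 + 2·9^2 + 9 + 2 (b=9); 9→10: 2·10^10 + 2·10^2 + 10 + 2 = 20000000212; 20000000212−1 = 20000000211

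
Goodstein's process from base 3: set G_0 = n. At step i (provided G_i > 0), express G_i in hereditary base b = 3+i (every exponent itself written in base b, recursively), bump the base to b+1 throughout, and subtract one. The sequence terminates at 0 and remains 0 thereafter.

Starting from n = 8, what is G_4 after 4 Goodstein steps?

11

step 0: 8 = 2·3 + 2; sub 4 for 3: 2·4 + 2; = 10; G_1 = 10−1 = 9
step 1: 9 = 2·4 + 1; sub 5 for 4: 2·5 + 1; = 11; G_2 = 11−1 = 10
step 2: 10 = 2·5; sub 6 for 5: 2·6; = 12; G_3 = 12−1 = 11
step 3: 11 = 6 + 5; sub 7 for 6: 7 + 5; = 12; G_4 = 12−1 = 11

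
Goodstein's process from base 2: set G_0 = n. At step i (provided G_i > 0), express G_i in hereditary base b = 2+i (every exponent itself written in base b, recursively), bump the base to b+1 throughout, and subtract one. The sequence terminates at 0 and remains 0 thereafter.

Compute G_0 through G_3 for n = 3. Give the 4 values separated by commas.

G_0=3  [base 2] 2 + 1  →[2↦3]→  3 + 1 = 4  −1 ⇒ G_1=3
G_1=3  [base 3] 3  →[3↦4]→  4 = 4  −1 ⇒ G_2=3
G_2=3  [base 4] 3  →[4↦5]→  3 = 3  −1 ⇒ G_3=2

3, 3, 3, 2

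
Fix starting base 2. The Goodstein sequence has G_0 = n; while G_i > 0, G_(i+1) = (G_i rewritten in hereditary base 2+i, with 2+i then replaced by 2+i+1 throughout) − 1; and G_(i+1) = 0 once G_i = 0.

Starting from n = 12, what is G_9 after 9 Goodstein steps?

3138428376974

i=0: 12 = 2^(2 + 1) + 2^2 (b=2); 2→3: 3^(3 + 1) + 3^3 = 108; 108−1 = 107
i=1: 107 = 3^(3 + 1) + 2·3^2 + 2·3 + 2 (b=3); 3→4: 4^(4 + 1) + 2·4^2 + 2·4 + 2 = 1066; 1066−1 = 1065
i=2: 1065 = 4^(4 + 1) + 2·4^2 + 2·4 + 1 (b=4); 4→5: 5^(5 + 1) + 2·5^2 + 2·5 + 1 = 15686; 15686−1 = 15685
i=3: 15685 = 5^(5 + 1) + 2·5^2 + 2·5 (b=5); 5→6: 6^(6 + 1) + 2·6^2 + 2·6 = 280020; 280020−1 = 280019
i=4: 280019 = 6^(6 + 1) + 2·6^2 + 6 + 5 (b=6); 6→7: 7^(7 + 1) + 2·7^2 + 7 + 5 = 5764911; 5764911−1 = 5764910
i=5: 5764910 = 7^(7 + 1) + 2·7^2 + 7 + 4 (b=7); 7→8: 8^(8 + 1) + 2·8^2 + 8 + 4 = 134217868; 134217868−1 = 134217867
i=6: 134217867 = 8^(8 + 1) + 2·8^2 + 8 + 3 (b=8); 8→9: 9^(9 + 1) + 2·9^2 + 9 + 3 = 3486784575; 3486784575−1 = 3486784574
i=7: 3486784574 = 9^(9 + 1) + 2·9^2 + 9 + 2 (b=9); 9→10: 10^(10 + 1) + 2·10^2 + 10 + 2 = 100000000212; 100000000212−1 = 100000000211
i=8: 100000000211 = 10^(10 + 1) + 2·10^2 + 10 + 1 (b=10); 10→11: 11^(11 + 1) + 2·11^2 + 11 + 1 = 3138428376975; 3138428376975−1 = 3138428376974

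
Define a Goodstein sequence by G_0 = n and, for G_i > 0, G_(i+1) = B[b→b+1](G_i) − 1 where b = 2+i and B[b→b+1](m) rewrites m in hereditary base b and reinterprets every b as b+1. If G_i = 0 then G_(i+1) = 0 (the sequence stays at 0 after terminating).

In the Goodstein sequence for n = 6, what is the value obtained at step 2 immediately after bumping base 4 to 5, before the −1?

base 2: 6 = 2^2 + 2; at 3: 3^3 + 3 = 30; next = 29
base 3: 29 = 3^3 + 2; at 4: 4^4 + 2 = 258; next = 257

3126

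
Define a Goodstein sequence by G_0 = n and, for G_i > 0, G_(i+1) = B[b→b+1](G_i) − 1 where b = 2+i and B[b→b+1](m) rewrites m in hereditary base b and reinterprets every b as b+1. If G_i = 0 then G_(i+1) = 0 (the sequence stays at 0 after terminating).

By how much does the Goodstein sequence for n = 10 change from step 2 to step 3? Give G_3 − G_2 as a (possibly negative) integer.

14600

G_0 = 10. HB_2(10) = 2^(2 + 1) + 2. Bump = 84. G_1 = 83.
G_1 = 83. HB_3(83) = 3^(3 + 1) + 2. Bump = 1026. G_2 = 1025.
G_2 = 1025. HB_4(1025) = 4^(4 + 1) + 1. Bump = 15626. G_3 = 15625.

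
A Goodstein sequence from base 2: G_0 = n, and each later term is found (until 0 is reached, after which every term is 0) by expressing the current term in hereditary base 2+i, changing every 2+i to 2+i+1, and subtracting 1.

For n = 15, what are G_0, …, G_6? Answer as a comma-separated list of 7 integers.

G_0=15  [base 2] 2^(2 + 1) + 2^2 + 2 + 1  →[2↦3]→  3^(3 + 1) + 3^3 + 3 + 1 = 112  −1 ⇒ G_1=111
G_1=111  [base 3] 3^(3 + 1) + 3^3 + 3  →[3↦4]→  4^(4 + 1) + 4^4 + 4 = 1284  −1 ⇒ G_2=1283
G_2=1283  [base 4] 4^(4 + 1) + 4^4 + 3  →[4↦5]→  5^(5 + 1) + 5^5 + 3 = 18753  −1 ⇒ G_3=18752
G_3=18752  [base 5] 5^(5 + 1) + 5^5 + 2  →[5↦6]→  6^(6 + 1) + 6^6 + 2 = 326594  −1 ⇒ G_4=326593
G_4=326593  [base 6] 6^(6 + 1) + 6^6 + 1  →[6↦7]→  7^(7 + 1) + 7^7 + 1 = 6588345  −1 ⇒ G_5=6588344
G_5=6588344  [base 7] 7^(7 + 1) + 7^7  →[7↦8]→  8^(8 + 1) + 8^8 = 150994944  −1 ⇒ G_6=150994943

15, 111, 1283, 18752, 326593, 6588344, 150994943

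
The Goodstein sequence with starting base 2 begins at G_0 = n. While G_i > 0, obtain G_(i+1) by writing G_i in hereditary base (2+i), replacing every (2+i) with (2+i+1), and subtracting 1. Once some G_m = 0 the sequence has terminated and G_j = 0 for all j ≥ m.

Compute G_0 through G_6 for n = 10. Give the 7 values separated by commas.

10, 83, 1025, 15625, 279935, 4215754, 84073323

(0) 10|_2 = 2^(2 + 1) + 2 ↦ 3^(3 + 1) + 3|_3 = 84 ⇒ 83
(1) 83|_3 = 3^(3 + 1) + 2 ↦ 4^(4 + 1) + 2|_4 = 1026 ⇒ 1025
(2) 1025|_4 = 4^(4 + 1) + 1 ↦ 5^(5 + 1) + 1|_5 = 15626 ⇒ 15625
(3) 15625|_5 = 5^(5 + 1) ↦ 6^(6 + 1)|_6 = 279936 ⇒ 279935
(4) 279935|_6 = 5·6^6 + 5·6^5 + 5·6^4 + 5·6^3 + 5·6^2 + 5·6 + 5 ↦ 5·7^7 + 5·7^5 + 5·7^4 + 5·7^3 + 5·7^2 + 5·7 + 5|_7 = 4215755 ⇒ 4215754
(5) 4215754|_7 = 5·7^7 + 5·7^5 + 5·7^4 + 5·7^3 + 5·7^2 + 5·7 + 4 ↦ 5·8^8 + 5·8^5 + 5·8^4 + 5·8^3 + 5·8^2 + 5·8 + 4|_8 = 84073324 ⇒ 84073323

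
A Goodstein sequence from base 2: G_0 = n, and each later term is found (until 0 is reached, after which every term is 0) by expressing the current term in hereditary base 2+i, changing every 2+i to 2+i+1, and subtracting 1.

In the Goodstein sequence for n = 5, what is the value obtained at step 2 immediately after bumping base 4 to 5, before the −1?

468

(0) 5|_2 = 2^2 + 1 ↦ 3^3 + 1|_3 = 28 ⇒ 27
(1) 27|_3 = 3^3 ↦ 4^4|_4 = 256 ⇒ 255
(2) 255|_4 = 3·4^3 + 3·4^2 + 3·4 + 3 ↦ 3·5^3 + 3·5^2 + 3·5 + 3|_5 = 468 ⇒ 467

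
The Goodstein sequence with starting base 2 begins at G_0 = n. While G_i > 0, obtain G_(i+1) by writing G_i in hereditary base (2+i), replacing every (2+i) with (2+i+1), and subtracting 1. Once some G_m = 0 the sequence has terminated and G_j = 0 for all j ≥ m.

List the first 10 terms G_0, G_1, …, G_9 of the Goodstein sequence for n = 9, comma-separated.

9, 81, 1023, 9842, 140743, 2471826, 50333399, 1162263921, 30000003325, 855935016215

base 2: 9 = 2^(2 + 1) + 1; at 3: 3^(3 + 1) + 1 = 82; next = 81
base 3: 81 = 3^(3 + 1); at 4: 4^(4 + 1) = 1024; next = 1023
base 4: 1023 = 3·4^4 + 3·4^3 + 3·4^2 + 3·4 + 3; at 5: 3·5^5 + 3·5^3 + 3·5^2 + 3·5 + 3 = 9843; next = 9842
base 5: 9842 = 3·5^5 + 3·5^3 + 3·5^2 + 3·5 + 2; at 6: 3·6^6 + 3·6^3 + 3·6^2 + 3·6 + 2 = 140744; next = 140743
base 6: 140743 = 3·6^6 + 3·6^3 + 3·6^2 + 3·6 + 1; at 7: 3·7^7 + 3·7^3 + 3·7^2 + 3·7 + 1 = 2471827; next = 2471826
base 7: 2471826 = 3·7^7 + 3·7^3 + 3·7^2 + 3·7; at 8: 3·8^8 + 3·8^3 + 3·8^2 + 3·8 = 50333400; next = 50333399
base 8: 50333399 = 3·8^8 + 3·8^3 + 3·8^2 + 2·8 + 7; at 9: 3·9^9 + 3·9^3 + 3·9^2 + 2·9 + 7 = 1162263922; next = 1162263921
base 9: 1162263921 = 3·9^9 + 3·9^3 + 3·9^2 + 2·9 + 6; at 10: 3·10^10 + 3·10^3 + 3·10^2 + 2·10 + 6 = 30000003326; next = 30000003325
base 10: 30000003325 = 3·10^10 + 3·10^3 + 3·10^2 + 2·10 + 5; at 11: 3·11^11 + 3·11^3 + 3·11^2 + 2·11 + 5 = 855935016216; next = 855935016215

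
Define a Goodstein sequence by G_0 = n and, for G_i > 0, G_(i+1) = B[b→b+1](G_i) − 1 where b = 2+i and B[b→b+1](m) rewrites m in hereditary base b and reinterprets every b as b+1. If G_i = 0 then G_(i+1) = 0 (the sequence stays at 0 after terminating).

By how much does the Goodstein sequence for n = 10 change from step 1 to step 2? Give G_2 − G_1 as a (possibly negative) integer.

base 2: 10 = 2^(2 + 1) + 2; at 3: 3^(3 + 1) + 3 = 84; next = 83
base 3: 83 = 3^(3 + 1) + 2; at 4: 4^(4 + 1) + 2 = 1026; next = 1025

942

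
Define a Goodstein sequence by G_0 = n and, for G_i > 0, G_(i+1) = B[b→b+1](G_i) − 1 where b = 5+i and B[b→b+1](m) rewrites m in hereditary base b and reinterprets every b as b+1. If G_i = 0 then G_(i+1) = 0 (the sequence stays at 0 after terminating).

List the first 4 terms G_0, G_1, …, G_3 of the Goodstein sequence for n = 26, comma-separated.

(0) 26|_5 = 5^2 + 1 ↦ 6^2 + 1|_6 = 37 ⇒ 36
(1) 36|_6 = 6^2 ↦ 7^2|_7 = 49 ⇒ 48
(2) 48|_7 = 6·7 + 6 ↦ 6·8 + 6|_8 = 54 ⇒ 53

26, 36, 48, 53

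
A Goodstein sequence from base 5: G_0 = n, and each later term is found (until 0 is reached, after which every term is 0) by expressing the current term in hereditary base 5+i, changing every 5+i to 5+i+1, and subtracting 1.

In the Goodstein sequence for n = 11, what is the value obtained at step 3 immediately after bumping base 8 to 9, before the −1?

14

G_0=11  [base 5] 2·5 + 1  →[5↦6]→  2·6 + 1 = 13  −1 ⇒ G_1=12
G_1=12  [base 6] 2·6  →[6↦7]→  2·7 = 14  −1 ⇒ G_2=13
G_2=13  [base 7] 7 + 6  →[7↦8]→  8 + 6 = 14  −1 ⇒ G_3=13
G_3=13  [base 8] 8 + 5  →[8↦9]→  9 + 5 = 14  −1 ⇒ G_4=13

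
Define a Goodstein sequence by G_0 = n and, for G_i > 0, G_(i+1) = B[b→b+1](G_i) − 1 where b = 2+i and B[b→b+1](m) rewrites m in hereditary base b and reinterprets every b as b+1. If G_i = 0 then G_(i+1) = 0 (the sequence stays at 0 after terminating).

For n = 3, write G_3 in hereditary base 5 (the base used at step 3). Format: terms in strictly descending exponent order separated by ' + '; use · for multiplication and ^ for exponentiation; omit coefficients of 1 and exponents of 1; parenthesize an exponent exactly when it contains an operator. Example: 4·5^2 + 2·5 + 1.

(0) 3|_2 = 2 + 1 ↦ 3 + 1|_3 = 4 ⇒ 3
(1) 3|_3 = 3 ↦ 4|_4 = 4 ⇒ 3
(2) 3|_4 = 3 ↦ 3|_5 = 3 ⇒ 2
(3) 2|_5 = 2 ↦ 2|_6 = 2 ⇒ 1

2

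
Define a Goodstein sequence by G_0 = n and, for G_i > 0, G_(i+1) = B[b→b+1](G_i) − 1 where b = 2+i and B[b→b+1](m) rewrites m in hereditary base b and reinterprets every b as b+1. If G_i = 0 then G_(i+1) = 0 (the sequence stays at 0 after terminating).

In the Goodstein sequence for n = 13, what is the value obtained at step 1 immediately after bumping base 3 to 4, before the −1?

base 2: 13 = 2^(2 + 1) + 2^2 + 1; at 3: 3^(3 + 1) + 3^3 + 1 = 109; next = 108
base 3: 108 = 3^(3 + 1) + 3^3; at 4: 4^(4 + 1) + 4^4 = 1280; next = 1279

1280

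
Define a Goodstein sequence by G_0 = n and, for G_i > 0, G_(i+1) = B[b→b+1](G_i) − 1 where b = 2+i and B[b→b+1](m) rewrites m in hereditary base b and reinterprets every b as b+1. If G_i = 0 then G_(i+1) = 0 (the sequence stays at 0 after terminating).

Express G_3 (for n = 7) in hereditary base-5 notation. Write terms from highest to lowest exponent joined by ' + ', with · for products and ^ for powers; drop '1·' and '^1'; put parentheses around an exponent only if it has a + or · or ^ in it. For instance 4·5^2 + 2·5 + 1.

5^5 + 2

step 0: 7 = 2^2 + 2 + 1; sub 3 for 2: 3^3 + 3 + 1; = 31; G_1 = 31−1 = 30
step 1: 30 = 3^3 + 3; sub 4 for 3: 4^4 + 4; = 260; G_2 = 260−1 = 259
step 2: 259 = 4^4 + 3; sub 5 for 4: 5^5 + 3; = 3128; G_3 = 3128−1 = 3127
step 3: 3127 = 5^5 + 2; sub 6 for 5: 6^6 + 2; = 46658; G_4 = 46658−1 = 46657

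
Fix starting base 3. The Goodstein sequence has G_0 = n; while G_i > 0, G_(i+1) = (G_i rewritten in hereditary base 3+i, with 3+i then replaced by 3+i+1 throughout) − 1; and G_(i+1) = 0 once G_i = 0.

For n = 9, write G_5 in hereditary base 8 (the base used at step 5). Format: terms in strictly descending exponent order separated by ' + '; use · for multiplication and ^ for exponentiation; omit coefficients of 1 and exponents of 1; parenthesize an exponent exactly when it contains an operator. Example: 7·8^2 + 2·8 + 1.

2·8 + 7

base 3: 9 = 3^2; at 4: 4^2 = 16; next = 15
base 4: 15 = 3·4 + 3; at 5: 3·5 + 3 = 18; next = 17
base 5: 17 = 3·5 + 2; at 6: 3·6 + 2 = 20; next = 19
base 6: 19 = 3·6 + 1; at 7: 3·7 + 1 = 22; next = 21
base 7: 21 = 3·7; at 8: 3·8 = 24; next = 23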